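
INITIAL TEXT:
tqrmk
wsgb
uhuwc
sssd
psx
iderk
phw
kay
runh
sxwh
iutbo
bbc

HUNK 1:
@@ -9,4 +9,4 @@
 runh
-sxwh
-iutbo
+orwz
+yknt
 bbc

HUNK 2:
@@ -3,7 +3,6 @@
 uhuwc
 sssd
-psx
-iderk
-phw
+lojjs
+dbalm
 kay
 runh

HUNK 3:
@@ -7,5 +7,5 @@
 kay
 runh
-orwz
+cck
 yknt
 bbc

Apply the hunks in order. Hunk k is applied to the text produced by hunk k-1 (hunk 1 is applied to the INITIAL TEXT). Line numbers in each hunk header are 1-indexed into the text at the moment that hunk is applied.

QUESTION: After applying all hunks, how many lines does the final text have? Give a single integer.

Hunk 1: at line 9 remove [sxwh,iutbo] add [orwz,yknt] -> 12 lines: tqrmk wsgb uhuwc sssd psx iderk phw kay runh orwz yknt bbc
Hunk 2: at line 3 remove [psx,iderk,phw] add [lojjs,dbalm] -> 11 lines: tqrmk wsgb uhuwc sssd lojjs dbalm kay runh orwz yknt bbc
Hunk 3: at line 7 remove [orwz] add [cck] -> 11 lines: tqrmk wsgb uhuwc sssd lojjs dbalm kay runh cck yknt bbc
Final line count: 11

Answer: 11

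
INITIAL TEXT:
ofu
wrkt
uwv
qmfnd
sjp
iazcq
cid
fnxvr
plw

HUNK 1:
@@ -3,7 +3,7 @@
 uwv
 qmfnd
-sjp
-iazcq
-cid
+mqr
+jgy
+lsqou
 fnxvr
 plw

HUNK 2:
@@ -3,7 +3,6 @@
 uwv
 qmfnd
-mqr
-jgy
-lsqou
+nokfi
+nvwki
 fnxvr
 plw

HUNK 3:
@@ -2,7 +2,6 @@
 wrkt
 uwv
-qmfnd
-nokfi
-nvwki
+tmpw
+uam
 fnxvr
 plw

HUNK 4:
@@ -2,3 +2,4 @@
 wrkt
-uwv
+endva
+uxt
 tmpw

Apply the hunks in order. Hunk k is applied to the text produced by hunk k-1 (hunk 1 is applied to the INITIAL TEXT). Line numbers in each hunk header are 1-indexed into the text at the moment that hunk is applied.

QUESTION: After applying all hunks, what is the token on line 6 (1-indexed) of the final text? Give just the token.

Answer: uam

Derivation:
Hunk 1: at line 3 remove [sjp,iazcq,cid] add [mqr,jgy,lsqou] -> 9 lines: ofu wrkt uwv qmfnd mqr jgy lsqou fnxvr plw
Hunk 2: at line 3 remove [mqr,jgy,lsqou] add [nokfi,nvwki] -> 8 lines: ofu wrkt uwv qmfnd nokfi nvwki fnxvr plw
Hunk 3: at line 2 remove [qmfnd,nokfi,nvwki] add [tmpw,uam] -> 7 lines: ofu wrkt uwv tmpw uam fnxvr plw
Hunk 4: at line 2 remove [uwv] add [endva,uxt] -> 8 lines: ofu wrkt endva uxt tmpw uam fnxvr plw
Final line 6: uam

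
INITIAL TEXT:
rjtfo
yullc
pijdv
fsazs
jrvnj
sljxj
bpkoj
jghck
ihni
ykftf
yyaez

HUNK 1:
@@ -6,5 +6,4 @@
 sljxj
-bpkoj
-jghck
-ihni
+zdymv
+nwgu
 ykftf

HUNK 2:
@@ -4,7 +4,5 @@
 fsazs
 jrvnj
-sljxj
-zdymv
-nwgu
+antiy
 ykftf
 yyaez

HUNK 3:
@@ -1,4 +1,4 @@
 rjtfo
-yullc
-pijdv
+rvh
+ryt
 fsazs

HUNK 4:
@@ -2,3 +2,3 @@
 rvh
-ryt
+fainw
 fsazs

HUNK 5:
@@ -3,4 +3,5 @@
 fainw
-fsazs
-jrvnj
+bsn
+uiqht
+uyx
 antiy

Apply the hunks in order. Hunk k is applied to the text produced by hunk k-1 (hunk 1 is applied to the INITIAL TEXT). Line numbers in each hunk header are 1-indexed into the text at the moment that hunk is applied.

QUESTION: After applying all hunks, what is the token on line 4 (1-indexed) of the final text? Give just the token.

Answer: bsn

Derivation:
Hunk 1: at line 6 remove [bpkoj,jghck,ihni] add [zdymv,nwgu] -> 10 lines: rjtfo yullc pijdv fsazs jrvnj sljxj zdymv nwgu ykftf yyaez
Hunk 2: at line 4 remove [sljxj,zdymv,nwgu] add [antiy] -> 8 lines: rjtfo yullc pijdv fsazs jrvnj antiy ykftf yyaez
Hunk 3: at line 1 remove [yullc,pijdv] add [rvh,ryt] -> 8 lines: rjtfo rvh ryt fsazs jrvnj antiy ykftf yyaez
Hunk 4: at line 2 remove [ryt] add [fainw] -> 8 lines: rjtfo rvh fainw fsazs jrvnj antiy ykftf yyaez
Hunk 5: at line 3 remove [fsazs,jrvnj] add [bsn,uiqht,uyx] -> 9 lines: rjtfo rvh fainw bsn uiqht uyx antiy ykftf yyaez
Final line 4: bsn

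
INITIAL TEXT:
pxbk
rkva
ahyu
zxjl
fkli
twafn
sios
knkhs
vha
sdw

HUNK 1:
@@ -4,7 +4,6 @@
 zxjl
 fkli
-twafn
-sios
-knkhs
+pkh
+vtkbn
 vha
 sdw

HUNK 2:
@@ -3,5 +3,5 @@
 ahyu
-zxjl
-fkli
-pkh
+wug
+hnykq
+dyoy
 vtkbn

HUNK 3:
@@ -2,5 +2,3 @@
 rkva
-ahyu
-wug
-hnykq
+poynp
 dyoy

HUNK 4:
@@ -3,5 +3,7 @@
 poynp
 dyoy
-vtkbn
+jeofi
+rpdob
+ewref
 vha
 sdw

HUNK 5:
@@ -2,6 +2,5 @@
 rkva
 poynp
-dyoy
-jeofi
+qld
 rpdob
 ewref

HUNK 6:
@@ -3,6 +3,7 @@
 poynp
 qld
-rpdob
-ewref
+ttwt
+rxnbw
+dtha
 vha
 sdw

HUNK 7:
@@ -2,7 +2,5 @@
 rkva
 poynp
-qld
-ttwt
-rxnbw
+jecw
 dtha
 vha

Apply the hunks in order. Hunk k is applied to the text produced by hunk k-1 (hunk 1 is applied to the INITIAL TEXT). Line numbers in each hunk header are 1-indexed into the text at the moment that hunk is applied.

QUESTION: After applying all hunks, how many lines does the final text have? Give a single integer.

Hunk 1: at line 4 remove [twafn,sios,knkhs] add [pkh,vtkbn] -> 9 lines: pxbk rkva ahyu zxjl fkli pkh vtkbn vha sdw
Hunk 2: at line 3 remove [zxjl,fkli,pkh] add [wug,hnykq,dyoy] -> 9 lines: pxbk rkva ahyu wug hnykq dyoy vtkbn vha sdw
Hunk 3: at line 2 remove [ahyu,wug,hnykq] add [poynp] -> 7 lines: pxbk rkva poynp dyoy vtkbn vha sdw
Hunk 4: at line 3 remove [vtkbn] add [jeofi,rpdob,ewref] -> 9 lines: pxbk rkva poynp dyoy jeofi rpdob ewref vha sdw
Hunk 5: at line 2 remove [dyoy,jeofi] add [qld] -> 8 lines: pxbk rkva poynp qld rpdob ewref vha sdw
Hunk 6: at line 3 remove [rpdob,ewref] add [ttwt,rxnbw,dtha] -> 9 lines: pxbk rkva poynp qld ttwt rxnbw dtha vha sdw
Hunk 7: at line 2 remove [qld,ttwt,rxnbw] add [jecw] -> 7 lines: pxbk rkva poynp jecw dtha vha sdw
Final line count: 7

Answer: 7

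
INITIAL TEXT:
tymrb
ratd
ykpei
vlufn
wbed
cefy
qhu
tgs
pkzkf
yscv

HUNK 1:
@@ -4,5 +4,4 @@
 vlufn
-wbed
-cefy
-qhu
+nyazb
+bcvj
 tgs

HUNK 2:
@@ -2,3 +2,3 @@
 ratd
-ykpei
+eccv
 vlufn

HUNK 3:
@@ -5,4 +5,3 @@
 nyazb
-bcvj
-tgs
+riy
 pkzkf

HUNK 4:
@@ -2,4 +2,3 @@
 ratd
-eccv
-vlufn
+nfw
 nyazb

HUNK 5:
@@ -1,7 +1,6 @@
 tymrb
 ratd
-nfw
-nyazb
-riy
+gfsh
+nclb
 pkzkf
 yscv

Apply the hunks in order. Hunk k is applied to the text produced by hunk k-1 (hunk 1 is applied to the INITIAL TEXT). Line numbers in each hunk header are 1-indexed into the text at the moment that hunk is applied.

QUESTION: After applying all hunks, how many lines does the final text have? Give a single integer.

Hunk 1: at line 4 remove [wbed,cefy,qhu] add [nyazb,bcvj] -> 9 lines: tymrb ratd ykpei vlufn nyazb bcvj tgs pkzkf yscv
Hunk 2: at line 2 remove [ykpei] add [eccv] -> 9 lines: tymrb ratd eccv vlufn nyazb bcvj tgs pkzkf yscv
Hunk 3: at line 5 remove [bcvj,tgs] add [riy] -> 8 lines: tymrb ratd eccv vlufn nyazb riy pkzkf yscv
Hunk 4: at line 2 remove [eccv,vlufn] add [nfw] -> 7 lines: tymrb ratd nfw nyazb riy pkzkf yscv
Hunk 5: at line 1 remove [nfw,nyazb,riy] add [gfsh,nclb] -> 6 lines: tymrb ratd gfsh nclb pkzkf yscv
Final line count: 6

Answer: 6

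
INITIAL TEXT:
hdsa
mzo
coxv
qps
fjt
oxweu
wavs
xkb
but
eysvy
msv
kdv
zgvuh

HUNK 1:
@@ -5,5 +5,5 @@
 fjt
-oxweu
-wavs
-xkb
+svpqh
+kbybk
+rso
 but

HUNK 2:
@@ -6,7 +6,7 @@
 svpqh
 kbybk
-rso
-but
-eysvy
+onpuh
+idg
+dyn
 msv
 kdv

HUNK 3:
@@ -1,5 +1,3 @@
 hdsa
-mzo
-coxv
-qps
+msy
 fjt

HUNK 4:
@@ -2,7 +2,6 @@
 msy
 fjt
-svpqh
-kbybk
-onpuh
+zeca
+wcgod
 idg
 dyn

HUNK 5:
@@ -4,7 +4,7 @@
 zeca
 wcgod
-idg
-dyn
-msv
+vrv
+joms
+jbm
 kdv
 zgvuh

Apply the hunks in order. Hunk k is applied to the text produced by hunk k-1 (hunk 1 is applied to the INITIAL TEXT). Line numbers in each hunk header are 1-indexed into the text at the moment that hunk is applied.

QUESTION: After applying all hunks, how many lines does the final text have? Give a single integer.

Hunk 1: at line 5 remove [oxweu,wavs,xkb] add [svpqh,kbybk,rso] -> 13 lines: hdsa mzo coxv qps fjt svpqh kbybk rso but eysvy msv kdv zgvuh
Hunk 2: at line 6 remove [rso,but,eysvy] add [onpuh,idg,dyn] -> 13 lines: hdsa mzo coxv qps fjt svpqh kbybk onpuh idg dyn msv kdv zgvuh
Hunk 3: at line 1 remove [mzo,coxv,qps] add [msy] -> 11 lines: hdsa msy fjt svpqh kbybk onpuh idg dyn msv kdv zgvuh
Hunk 4: at line 2 remove [svpqh,kbybk,onpuh] add [zeca,wcgod] -> 10 lines: hdsa msy fjt zeca wcgod idg dyn msv kdv zgvuh
Hunk 5: at line 4 remove [idg,dyn,msv] add [vrv,joms,jbm] -> 10 lines: hdsa msy fjt zeca wcgod vrv joms jbm kdv zgvuh
Final line count: 10

Answer: 10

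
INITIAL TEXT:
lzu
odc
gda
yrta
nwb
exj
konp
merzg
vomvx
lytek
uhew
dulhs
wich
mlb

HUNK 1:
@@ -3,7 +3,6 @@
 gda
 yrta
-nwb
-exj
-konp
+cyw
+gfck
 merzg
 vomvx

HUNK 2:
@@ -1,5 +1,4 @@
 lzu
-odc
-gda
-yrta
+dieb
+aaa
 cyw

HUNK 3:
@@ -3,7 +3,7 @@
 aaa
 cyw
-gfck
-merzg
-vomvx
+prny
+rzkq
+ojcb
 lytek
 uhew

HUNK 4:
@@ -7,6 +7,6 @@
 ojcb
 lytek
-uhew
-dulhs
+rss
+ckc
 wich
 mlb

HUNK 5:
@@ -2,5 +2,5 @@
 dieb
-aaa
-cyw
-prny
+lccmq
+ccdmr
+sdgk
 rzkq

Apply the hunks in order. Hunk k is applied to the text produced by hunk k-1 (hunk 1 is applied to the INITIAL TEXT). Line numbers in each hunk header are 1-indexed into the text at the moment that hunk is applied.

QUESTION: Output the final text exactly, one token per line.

Hunk 1: at line 3 remove [nwb,exj,konp] add [cyw,gfck] -> 13 lines: lzu odc gda yrta cyw gfck merzg vomvx lytek uhew dulhs wich mlb
Hunk 2: at line 1 remove [odc,gda,yrta] add [dieb,aaa] -> 12 lines: lzu dieb aaa cyw gfck merzg vomvx lytek uhew dulhs wich mlb
Hunk 3: at line 3 remove [gfck,merzg,vomvx] add [prny,rzkq,ojcb] -> 12 lines: lzu dieb aaa cyw prny rzkq ojcb lytek uhew dulhs wich mlb
Hunk 4: at line 7 remove [uhew,dulhs] add [rss,ckc] -> 12 lines: lzu dieb aaa cyw prny rzkq ojcb lytek rss ckc wich mlb
Hunk 5: at line 2 remove [aaa,cyw,prny] add [lccmq,ccdmr,sdgk] -> 12 lines: lzu dieb lccmq ccdmr sdgk rzkq ojcb lytek rss ckc wich mlb

Answer: lzu
dieb
lccmq
ccdmr
sdgk
rzkq
ojcb
lytek
rss
ckc
wich
mlb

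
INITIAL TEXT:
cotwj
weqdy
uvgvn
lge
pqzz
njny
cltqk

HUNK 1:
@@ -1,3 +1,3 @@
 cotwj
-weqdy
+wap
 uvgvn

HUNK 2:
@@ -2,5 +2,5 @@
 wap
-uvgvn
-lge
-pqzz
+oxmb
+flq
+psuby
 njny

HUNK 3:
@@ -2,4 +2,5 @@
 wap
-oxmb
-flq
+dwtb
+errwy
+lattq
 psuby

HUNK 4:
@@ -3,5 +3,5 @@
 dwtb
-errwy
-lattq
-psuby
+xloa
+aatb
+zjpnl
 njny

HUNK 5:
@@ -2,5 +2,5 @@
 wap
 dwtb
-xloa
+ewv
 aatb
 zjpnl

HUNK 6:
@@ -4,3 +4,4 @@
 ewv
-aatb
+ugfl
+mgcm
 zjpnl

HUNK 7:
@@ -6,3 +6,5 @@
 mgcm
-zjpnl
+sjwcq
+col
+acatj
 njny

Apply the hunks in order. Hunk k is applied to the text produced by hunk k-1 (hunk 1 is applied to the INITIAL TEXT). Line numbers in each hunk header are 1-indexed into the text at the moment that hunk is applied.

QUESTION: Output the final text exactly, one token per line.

Hunk 1: at line 1 remove [weqdy] add [wap] -> 7 lines: cotwj wap uvgvn lge pqzz njny cltqk
Hunk 2: at line 2 remove [uvgvn,lge,pqzz] add [oxmb,flq,psuby] -> 7 lines: cotwj wap oxmb flq psuby njny cltqk
Hunk 3: at line 2 remove [oxmb,flq] add [dwtb,errwy,lattq] -> 8 lines: cotwj wap dwtb errwy lattq psuby njny cltqk
Hunk 4: at line 3 remove [errwy,lattq,psuby] add [xloa,aatb,zjpnl] -> 8 lines: cotwj wap dwtb xloa aatb zjpnl njny cltqk
Hunk 5: at line 2 remove [xloa] add [ewv] -> 8 lines: cotwj wap dwtb ewv aatb zjpnl njny cltqk
Hunk 6: at line 4 remove [aatb] add [ugfl,mgcm] -> 9 lines: cotwj wap dwtb ewv ugfl mgcm zjpnl njny cltqk
Hunk 7: at line 6 remove [zjpnl] add [sjwcq,col,acatj] -> 11 lines: cotwj wap dwtb ewv ugfl mgcm sjwcq col acatj njny cltqk

Answer: cotwj
wap
dwtb
ewv
ugfl
mgcm
sjwcq
col
acatj
njny
cltqk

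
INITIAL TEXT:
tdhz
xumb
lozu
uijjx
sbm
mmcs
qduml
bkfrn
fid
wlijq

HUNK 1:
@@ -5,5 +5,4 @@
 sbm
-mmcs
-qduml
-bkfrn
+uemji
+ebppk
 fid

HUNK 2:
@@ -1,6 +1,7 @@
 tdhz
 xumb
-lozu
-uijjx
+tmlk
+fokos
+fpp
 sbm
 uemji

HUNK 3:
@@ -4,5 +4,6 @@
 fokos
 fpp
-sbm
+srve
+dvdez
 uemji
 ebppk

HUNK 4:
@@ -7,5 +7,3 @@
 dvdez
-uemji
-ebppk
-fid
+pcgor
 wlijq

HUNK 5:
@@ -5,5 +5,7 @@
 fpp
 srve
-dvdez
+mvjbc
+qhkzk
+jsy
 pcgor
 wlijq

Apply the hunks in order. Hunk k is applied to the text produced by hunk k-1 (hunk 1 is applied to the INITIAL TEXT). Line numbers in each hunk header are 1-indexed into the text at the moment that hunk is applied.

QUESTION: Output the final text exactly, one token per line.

Hunk 1: at line 5 remove [mmcs,qduml,bkfrn] add [uemji,ebppk] -> 9 lines: tdhz xumb lozu uijjx sbm uemji ebppk fid wlijq
Hunk 2: at line 1 remove [lozu,uijjx] add [tmlk,fokos,fpp] -> 10 lines: tdhz xumb tmlk fokos fpp sbm uemji ebppk fid wlijq
Hunk 3: at line 4 remove [sbm] add [srve,dvdez] -> 11 lines: tdhz xumb tmlk fokos fpp srve dvdez uemji ebppk fid wlijq
Hunk 4: at line 7 remove [uemji,ebppk,fid] add [pcgor] -> 9 lines: tdhz xumb tmlk fokos fpp srve dvdez pcgor wlijq
Hunk 5: at line 5 remove [dvdez] add [mvjbc,qhkzk,jsy] -> 11 lines: tdhz xumb tmlk fokos fpp srve mvjbc qhkzk jsy pcgor wlijq

Answer: tdhz
xumb
tmlk
fokos
fpp
srve
mvjbc
qhkzk
jsy
pcgor
wlijq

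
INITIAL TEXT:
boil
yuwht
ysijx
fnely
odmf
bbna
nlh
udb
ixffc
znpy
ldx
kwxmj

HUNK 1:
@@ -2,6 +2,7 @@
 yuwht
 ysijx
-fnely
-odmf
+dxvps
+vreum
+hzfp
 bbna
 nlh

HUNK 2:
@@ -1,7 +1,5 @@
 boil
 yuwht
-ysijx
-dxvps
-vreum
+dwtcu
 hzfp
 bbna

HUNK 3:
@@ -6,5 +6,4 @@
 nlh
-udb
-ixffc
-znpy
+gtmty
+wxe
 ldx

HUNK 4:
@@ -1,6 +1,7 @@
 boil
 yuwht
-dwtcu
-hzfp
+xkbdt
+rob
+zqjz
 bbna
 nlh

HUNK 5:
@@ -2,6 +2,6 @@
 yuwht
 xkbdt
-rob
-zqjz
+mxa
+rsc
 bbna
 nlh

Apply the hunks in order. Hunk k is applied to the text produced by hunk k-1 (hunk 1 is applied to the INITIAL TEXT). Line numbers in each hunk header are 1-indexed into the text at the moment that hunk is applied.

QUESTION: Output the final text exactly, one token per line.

Answer: boil
yuwht
xkbdt
mxa
rsc
bbna
nlh
gtmty
wxe
ldx
kwxmj

Derivation:
Hunk 1: at line 2 remove [fnely,odmf] add [dxvps,vreum,hzfp] -> 13 lines: boil yuwht ysijx dxvps vreum hzfp bbna nlh udb ixffc znpy ldx kwxmj
Hunk 2: at line 1 remove [ysijx,dxvps,vreum] add [dwtcu] -> 11 lines: boil yuwht dwtcu hzfp bbna nlh udb ixffc znpy ldx kwxmj
Hunk 3: at line 6 remove [udb,ixffc,znpy] add [gtmty,wxe] -> 10 lines: boil yuwht dwtcu hzfp bbna nlh gtmty wxe ldx kwxmj
Hunk 4: at line 1 remove [dwtcu,hzfp] add [xkbdt,rob,zqjz] -> 11 lines: boil yuwht xkbdt rob zqjz bbna nlh gtmty wxe ldx kwxmj
Hunk 5: at line 2 remove [rob,zqjz] add [mxa,rsc] -> 11 lines: boil yuwht xkbdt mxa rsc bbna nlh gtmty wxe ldx kwxmj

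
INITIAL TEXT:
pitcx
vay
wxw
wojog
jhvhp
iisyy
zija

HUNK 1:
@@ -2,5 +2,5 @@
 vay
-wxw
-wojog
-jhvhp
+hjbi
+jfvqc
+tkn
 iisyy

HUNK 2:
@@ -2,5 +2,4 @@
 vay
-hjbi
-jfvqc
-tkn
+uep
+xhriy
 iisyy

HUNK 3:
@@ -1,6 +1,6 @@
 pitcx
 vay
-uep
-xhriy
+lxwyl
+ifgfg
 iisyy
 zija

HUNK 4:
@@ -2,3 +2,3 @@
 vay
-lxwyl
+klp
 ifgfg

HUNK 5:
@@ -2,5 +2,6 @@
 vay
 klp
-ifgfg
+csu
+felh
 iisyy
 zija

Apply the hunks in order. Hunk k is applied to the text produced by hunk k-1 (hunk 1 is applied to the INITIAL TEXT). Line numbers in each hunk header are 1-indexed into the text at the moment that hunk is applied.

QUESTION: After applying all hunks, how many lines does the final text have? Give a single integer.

Hunk 1: at line 2 remove [wxw,wojog,jhvhp] add [hjbi,jfvqc,tkn] -> 7 lines: pitcx vay hjbi jfvqc tkn iisyy zija
Hunk 2: at line 2 remove [hjbi,jfvqc,tkn] add [uep,xhriy] -> 6 lines: pitcx vay uep xhriy iisyy zija
Hunk 3: at line 1 remove [uep,xhriy] add [lxwyl,ifgfg] -> 6 lines: pitcx vay lxwyl ifgfg iisyy zija
Hunk 4: at line 2 remove [lxwyl] add [klp] -> 6 lines: pitcx vay klp ifgfg iisyy zija
Hunk 5: at line 2 remove [ifgfg] add [csu,felh] -> 7 lines: pitcx vay klp csu felh iisyy zija
Final line count: 7

Answer: 7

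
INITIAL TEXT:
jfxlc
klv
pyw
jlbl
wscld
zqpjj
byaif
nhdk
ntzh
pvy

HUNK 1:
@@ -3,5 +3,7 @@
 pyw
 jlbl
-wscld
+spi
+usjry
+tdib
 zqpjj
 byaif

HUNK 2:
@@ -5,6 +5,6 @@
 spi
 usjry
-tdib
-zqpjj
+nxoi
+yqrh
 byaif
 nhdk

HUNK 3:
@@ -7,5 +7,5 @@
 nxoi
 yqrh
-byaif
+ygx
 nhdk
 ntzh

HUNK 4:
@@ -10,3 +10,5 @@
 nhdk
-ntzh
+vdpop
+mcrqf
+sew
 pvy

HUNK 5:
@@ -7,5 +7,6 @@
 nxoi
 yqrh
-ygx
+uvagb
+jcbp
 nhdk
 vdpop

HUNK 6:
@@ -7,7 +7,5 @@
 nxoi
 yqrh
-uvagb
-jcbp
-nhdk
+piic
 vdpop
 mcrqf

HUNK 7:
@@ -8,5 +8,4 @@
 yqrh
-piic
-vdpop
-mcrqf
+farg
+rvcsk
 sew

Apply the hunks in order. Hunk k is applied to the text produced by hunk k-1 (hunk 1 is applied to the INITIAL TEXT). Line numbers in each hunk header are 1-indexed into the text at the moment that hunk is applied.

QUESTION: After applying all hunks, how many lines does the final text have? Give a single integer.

Hunk 1: at line 3 remove [wscld] add [spi,usjry,tdib] -> 12 lines: jfxlc klv pyw jlbl spi usjry tdib zqpjj byaif nhdk ntzh pvy
Hunk 2: at line 5 remove [tdib,zqpjj] add [nxoi,yqrh] -> 12 lines: jfxlc klv pyw jlbl spi usjry nxoi yqrh byaif nhdk ntzh pvy
Hunk 3: at line 7 remove [byaif] add [ygx] -> 12 lines: jfxlc klv pyw jlbl spi usjry nxoi yqrh ygx nhdk ntzh pvy
Hunk 4: at line 10 remove [ntzh] add [vdpop,mcrqf,sew] -> 14 lines: jfxlc klv pyw jlbl spi usjry nxoi yqrh ygx nhdk vdpop mcrqf sew pvy
Hunk 5: at line 7 remove [ygx] add [uvagb,jcbp] -> 15 lines: jfxlc klv pyw jlbl spi usjry nxoi yqrh uvagb jcbp nhdk vdpop mcrqf sew pvy
Hunk 6: at line 7 remove [uvagb,jcbp,nhdk] add [piic] -> 13 lines: jfxlc klv pyw jlbl spi usjry nxoi yqrh piic vdpop mcrqf sew pvy
Hunk 7: at line 8 remove [piic,vdpop,mcrqf] add [farg,rvcsk] -> 12 lines: jfxlc klv pyw jlbl spi usjry nxoi yqrh farg rvcsk sew pvy
Final line count: 12

Answer: 12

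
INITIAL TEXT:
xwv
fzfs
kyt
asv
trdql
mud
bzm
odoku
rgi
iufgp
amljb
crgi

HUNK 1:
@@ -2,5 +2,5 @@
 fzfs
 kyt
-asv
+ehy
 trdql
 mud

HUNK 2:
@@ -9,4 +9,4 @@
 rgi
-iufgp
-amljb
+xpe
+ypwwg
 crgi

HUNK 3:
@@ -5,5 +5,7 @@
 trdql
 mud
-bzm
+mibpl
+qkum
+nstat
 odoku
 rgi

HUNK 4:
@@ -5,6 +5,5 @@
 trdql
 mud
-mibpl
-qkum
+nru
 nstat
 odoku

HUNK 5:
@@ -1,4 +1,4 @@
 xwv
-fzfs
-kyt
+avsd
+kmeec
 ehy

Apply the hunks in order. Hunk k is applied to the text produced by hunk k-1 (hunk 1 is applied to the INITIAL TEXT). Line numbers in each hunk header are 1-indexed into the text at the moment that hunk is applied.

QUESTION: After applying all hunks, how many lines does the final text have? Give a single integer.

Hunk 1: at line 2 remove [asv] add [ehy] -> 12 lines: xwv fzfs kyt ehy trdql mud bzm odoku rgi iufgp amljb crgi
Hunk 2: at line 9 remove [iufgp,amljb] add [xpe,ypwwg] -> 12 lines: xwv fzfs kyt ehy trdql mud bzm odoku rgi xpe ypwwg crgi
Hunk 3: at line 5 remove [bzm] add [mibpl,qkum,nstat] -> 14 lines: xwv fzfs kyt ehy trdql mud mibpl qkum nstat odoku rgi xpe ypwwg crgi
Hunk 4: at line 5 remove [mibpl,qkum] add [nru] -> 13 lines: xwv fzfs kyt ehy trdql mud nru nstat odoku rgi xpe ypwwg crgi
Hunk 5: at line 1 remove [fzfs,kyt] add [avsd,kmeec] -> 13 lines: xwv avsd kmeec ehy trdql mud nru nstat odoku rgi xpe ypwwg crgi
Final line count: 13

Answer: 13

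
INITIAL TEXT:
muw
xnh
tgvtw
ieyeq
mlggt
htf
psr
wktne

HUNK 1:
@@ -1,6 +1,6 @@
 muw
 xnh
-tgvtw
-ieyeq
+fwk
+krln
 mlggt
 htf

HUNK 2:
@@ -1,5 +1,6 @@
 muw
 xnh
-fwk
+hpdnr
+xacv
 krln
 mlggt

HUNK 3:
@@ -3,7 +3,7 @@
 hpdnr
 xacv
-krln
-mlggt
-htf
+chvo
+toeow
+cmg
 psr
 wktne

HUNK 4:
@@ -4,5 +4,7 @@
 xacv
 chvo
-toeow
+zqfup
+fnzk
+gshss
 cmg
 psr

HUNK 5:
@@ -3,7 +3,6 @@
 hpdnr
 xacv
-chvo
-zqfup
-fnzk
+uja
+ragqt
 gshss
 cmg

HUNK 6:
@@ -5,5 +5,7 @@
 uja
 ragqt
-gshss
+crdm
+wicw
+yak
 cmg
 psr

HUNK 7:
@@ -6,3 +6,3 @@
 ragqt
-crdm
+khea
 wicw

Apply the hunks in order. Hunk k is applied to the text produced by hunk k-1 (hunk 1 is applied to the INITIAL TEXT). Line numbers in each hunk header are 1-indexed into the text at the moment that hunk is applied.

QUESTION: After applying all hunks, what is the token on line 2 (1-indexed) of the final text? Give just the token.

Answer: xnh

Derivation:
Hunk 1: at line 1 remove [tgvtw,ieyeq] add [fwk,krln] -> 8 lines: muw xnh fwk krln mlggt htf psr wktne
Hunk 2: at line 1 remove [fwk] add [hpdnr,xacv] -> 9 lines: muw xnh hpdnr xacv krln mlggt htf psr wktne
Hunk 3: at line 3 remove [krln,mlggt,htf] add [chvo,toeow,cmg] -> 9 lines: muw xnh hpdnr xacv chvo toeow cmg psr wktne
Hunk 4: at line 4 remove [toeow] add [zqfup,fnzk,gshss] -> 11 lines: muw xnh hpdnr xacv chvo zqfup fnzk gshss cmg psr wktne
Hunk 5: at line 3 remove [chvo,zqfup,fnzk] add [uja,ragqt] -> 10 lines: muw xnh hpdnr xacv uja ragqt gshss cmg psr wktne
Hunk 6: at line 5 remove [gshss] add [crdm,wicw,yak] -> 12 lines: muw xnh hpdnr xacv uja ragqt crdm wicw yak cmg psr wktne
Hunk 7: at line 6 remove [crdm] add [khea] -> 12 lines: muw xnh hpdnr xacv uja ragqt khea wicw yak cmg psr wktne
Final line 2: xnh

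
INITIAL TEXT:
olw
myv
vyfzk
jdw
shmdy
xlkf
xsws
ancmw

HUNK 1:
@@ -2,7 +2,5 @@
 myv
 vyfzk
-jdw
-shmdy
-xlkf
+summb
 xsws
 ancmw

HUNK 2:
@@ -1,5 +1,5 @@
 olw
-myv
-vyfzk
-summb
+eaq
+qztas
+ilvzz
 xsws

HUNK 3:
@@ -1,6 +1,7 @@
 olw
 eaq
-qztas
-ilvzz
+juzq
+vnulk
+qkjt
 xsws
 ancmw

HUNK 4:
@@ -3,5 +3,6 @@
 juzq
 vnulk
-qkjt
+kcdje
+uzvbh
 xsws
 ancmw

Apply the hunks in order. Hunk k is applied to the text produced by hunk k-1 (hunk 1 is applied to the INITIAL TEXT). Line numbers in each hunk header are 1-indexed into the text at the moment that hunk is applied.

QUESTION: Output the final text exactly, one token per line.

Hunk 1: at line 2 remove [jdw,shmdy,xlkf] add [summb] -> 6 lines: olw myv vyfzk summb xsws ancmw
Hunk 2: at line 1 remove [myv,vyfzk,summb] add [eaq,qztas,ilvzz] -> 6 lines: olw eaq qztas ilvzz xsws ancmw
Hunk 3: at line 1 remove [qztas,ilvzz] add [juzq,vnulk,qkjt] -> 7 lines: olw eaq juzq vnulk qkjt xsws ancmw
Hunk 4: at line 3 remove [qkjt] add [kcdje,uzvbh] -> 8 lines: olw eaq juzq vnulk kcdje uzvbh xsws ancmw

Answer: olw
eaq
juzq
vnulk
kcdje
uzvbh
xsws
ancmw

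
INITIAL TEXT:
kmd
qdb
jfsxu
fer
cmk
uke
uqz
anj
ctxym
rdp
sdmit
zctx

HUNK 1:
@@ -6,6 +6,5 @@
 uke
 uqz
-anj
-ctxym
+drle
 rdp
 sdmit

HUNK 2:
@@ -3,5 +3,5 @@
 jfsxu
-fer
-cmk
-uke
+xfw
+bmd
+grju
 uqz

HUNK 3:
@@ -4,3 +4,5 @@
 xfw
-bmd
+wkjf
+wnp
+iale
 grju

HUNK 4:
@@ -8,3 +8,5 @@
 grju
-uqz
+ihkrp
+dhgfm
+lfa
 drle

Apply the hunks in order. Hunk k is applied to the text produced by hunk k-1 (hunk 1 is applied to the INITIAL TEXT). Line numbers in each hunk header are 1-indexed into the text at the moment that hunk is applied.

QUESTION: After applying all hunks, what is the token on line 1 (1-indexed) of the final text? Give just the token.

Hunk 1: at line 6 remove [anj,ctxym] add [drle] -> 11 lines: kmd qdb jfsxu fer cmk uke uqz drle rdp sdmit zctx
Hunk 2: at line 3 remove [fer,cmk,uke] add [xfw,bmd,grju] -> 11 lines: kmd qdb jfsxu xfw bmd grju uqz drle rdp sdmit zctx
Hunk 3: at line 4 remove [bmd] add [wkjf,wnp,iale] -> 13 lines: kmd qdb jfsxu xfw wkjf wnp iale grju uqz drle rdp sdmit zctx
Hunk 4: at line 8 remove [uqz] add [ihkrp,dhgfm,lfa] -> 15 lines: kmd qdb jfsxu xfw wkjf wnp iale grju ihkrp dhgfm lfa drle rdp sdmit zctx
Final line 1: kmd

Answer: kmd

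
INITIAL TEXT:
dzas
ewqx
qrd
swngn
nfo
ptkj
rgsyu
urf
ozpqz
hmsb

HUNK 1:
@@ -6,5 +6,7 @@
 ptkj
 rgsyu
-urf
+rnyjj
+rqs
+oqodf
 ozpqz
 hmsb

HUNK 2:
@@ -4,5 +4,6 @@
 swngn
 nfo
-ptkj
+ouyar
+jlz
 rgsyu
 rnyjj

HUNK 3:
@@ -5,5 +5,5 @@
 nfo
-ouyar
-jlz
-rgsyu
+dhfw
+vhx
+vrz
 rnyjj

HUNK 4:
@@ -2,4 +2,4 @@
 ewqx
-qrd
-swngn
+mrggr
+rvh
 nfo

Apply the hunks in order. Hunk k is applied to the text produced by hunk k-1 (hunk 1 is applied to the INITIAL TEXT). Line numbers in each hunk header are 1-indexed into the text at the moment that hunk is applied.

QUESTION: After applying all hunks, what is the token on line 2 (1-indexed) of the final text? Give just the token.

Answer: ewqx

Derivation:
Hunk 1: at line 6 remove [urf] add [rnyjj,rqs,oqodf] -> 12 lines: dzas ewqx qrd swngn nfo ptkj rgsyu rnyjj rqs oqodf ozpqz hmsb
Hunk 2: at line 4 remove [ptkj] add [ouyar,jlz] -> 13 lines: dzas ewqx qrd swngn nfo ouyar jlz rgsyu rnyjj rqs oqodf ozpqz hmsb
Hunk 3: at line 5 remove [ouyar,jlz,rgsyu] add [dhfw,vhx,vrz] -> 13 lines: dzas ewqx qrd swngn nfo dhfw vhx vrz rnyjj rqs oqodf ozpqz hmsb
Hunk 4: at line 2 remove [qrd,swngn] add [mrggr,rvh] -> 13 lines: dzas ewqx mrggr rvh nfo dhfw vhx vrz rnyjj rqs oqodf ozpqz hmsb
Final line 2: ewqx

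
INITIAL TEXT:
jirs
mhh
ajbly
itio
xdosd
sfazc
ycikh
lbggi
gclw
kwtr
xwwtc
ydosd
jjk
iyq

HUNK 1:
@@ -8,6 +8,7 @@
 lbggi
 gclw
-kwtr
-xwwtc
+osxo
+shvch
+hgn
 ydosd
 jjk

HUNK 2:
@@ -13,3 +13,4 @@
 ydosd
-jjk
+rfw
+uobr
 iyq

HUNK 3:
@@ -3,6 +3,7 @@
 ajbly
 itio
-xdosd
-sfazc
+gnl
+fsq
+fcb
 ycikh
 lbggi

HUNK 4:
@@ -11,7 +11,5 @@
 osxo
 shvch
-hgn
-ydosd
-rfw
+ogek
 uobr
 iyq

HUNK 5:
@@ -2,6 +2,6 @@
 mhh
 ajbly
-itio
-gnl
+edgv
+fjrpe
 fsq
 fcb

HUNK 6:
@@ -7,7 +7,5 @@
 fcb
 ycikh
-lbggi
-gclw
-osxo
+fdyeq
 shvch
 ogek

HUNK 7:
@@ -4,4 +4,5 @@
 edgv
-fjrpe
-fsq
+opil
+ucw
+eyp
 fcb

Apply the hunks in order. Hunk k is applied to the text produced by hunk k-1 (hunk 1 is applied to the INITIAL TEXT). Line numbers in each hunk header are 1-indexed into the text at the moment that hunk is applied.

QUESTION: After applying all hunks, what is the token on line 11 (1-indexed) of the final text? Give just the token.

Answer: shvch

Derivation:
Hunk 1: at line 8 remove [kwtr,xwwtc] add [osxo,shvch,hgn] -> 15 lines: jirs mhh ajbly itio xdosd sfazc ycikh lbggi gclw osxo shvch hgn ydosd jjk iyq
Hunk 2: at line 13 remove [jjk] add [rfw,uobr] -> 16 lines: jirs mhh ajbly itio xdosd sfazc ycikh lbggi gclw osxo shvch hgn ydosd rfw uobr iyq
Hunk 3: at line 3 remove [xdosd,sfazc] add [gnl,fsq,fcb] -> 17 lines: jirs mhh ajbly itio gnl fsq fcb ycikh lbggi gclw osxo shvch hgn ydosd rfw uobr iyq
Hunk 4: at line 11 remove [hgn,ydosd,rfw] add [ogek] -> 15 lines: jirs mhh ajbly itio gnl fsq fcb ycikh lbggi gclw osxo shvch ogek uobr iyq
Hunk 5: at line 2 remove [itio,gnl] add [edgv,fjrpe] -> 15 lines: jirs mhh ajbly edgv fjrpe fsq fcb ycikh lbggi gclw osxo shvch ogek uobr iyq
Hunk 6: at line 7 remove [lbggi,gclw,osxo] add [fdyeq] -> 13 lines: jirs mhh ajbly edgv fjrpe fsq fcb ycikh fdyeq shvch ogek uobr iyq
Hunk 7: at line 4 remove [fjrpe,fsq] add [opil,ucw,eyp] -> 14 lines: jirs mhh ajbly edgv opil ucw eyp fcb ycikh fdyeq shvch ogek uobr iyq
Final line 11: shvch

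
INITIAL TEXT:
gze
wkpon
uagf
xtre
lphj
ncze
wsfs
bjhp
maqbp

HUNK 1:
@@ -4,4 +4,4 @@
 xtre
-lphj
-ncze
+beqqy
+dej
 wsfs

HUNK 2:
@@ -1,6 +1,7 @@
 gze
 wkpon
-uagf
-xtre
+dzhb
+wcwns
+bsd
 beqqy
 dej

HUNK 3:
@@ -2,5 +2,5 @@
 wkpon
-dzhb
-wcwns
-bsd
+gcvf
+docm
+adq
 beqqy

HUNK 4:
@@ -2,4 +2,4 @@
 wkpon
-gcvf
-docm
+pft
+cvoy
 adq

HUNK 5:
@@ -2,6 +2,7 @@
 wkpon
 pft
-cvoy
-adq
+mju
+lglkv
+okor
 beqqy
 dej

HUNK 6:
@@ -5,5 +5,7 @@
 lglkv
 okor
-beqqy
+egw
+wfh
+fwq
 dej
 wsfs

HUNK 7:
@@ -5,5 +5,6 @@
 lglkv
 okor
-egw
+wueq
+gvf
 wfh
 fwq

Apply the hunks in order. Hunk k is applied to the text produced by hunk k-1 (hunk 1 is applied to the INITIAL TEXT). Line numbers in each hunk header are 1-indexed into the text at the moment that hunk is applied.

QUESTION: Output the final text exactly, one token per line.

Hunk 1: at line 4 remove [lphj,ncze] add [beqqy,dej] -> 9 lines: gze wkpon uagf xtre beqqy dej wsfs bjhp maqbp
Hunk 2: at line 1 remove [uagf,xtre] add [dzhb,wcwns,bsd] -> 10 lines: gze wkpon dzhb wcwns bsd beqqy dej wsfs bjhp maqbp
Hunk 3: at line 2 remove [dzhb,wcwns,bsd] add [gcvf,docm,adq] -> 10 lines: gze wkpon gcvf docm adq beqqy dej wsfs bjhp maqbp
Hunk 4: at line 2 remove [gcvf,docm] add [pft,cvoy] -> 10 lines: gze wkpon pft cvoy adq beqqy dej wsfs bjhp maqbp
Hunk 5: at line 2 remove [cvoy,adq] add [mju,lglkv,okor] -> 11 lines: gze wkpon pft mju lglkv okor beqqy dej wsfs bjhp maqbp
Hunk 6: at line 5 remove [beqqy] add [egw,wfh,fwq] -> 13 lines: gze wkpon pft mju lglkv okor egw wfh fwq dej wsfs bjhp maqbp
Hunk 7: at line 5 remove [egw] add [wueq,gvf] -> 14 lines: gze wkpon pft mju lglkv okor wueq gvf wfh fwq dej wsfs bjhp maqbp

Answer: gze
wkpon
pft
mju
lglkv
okor
wueq
gvf
wfh
fwq
dej
wsfs
bjhp
maqbp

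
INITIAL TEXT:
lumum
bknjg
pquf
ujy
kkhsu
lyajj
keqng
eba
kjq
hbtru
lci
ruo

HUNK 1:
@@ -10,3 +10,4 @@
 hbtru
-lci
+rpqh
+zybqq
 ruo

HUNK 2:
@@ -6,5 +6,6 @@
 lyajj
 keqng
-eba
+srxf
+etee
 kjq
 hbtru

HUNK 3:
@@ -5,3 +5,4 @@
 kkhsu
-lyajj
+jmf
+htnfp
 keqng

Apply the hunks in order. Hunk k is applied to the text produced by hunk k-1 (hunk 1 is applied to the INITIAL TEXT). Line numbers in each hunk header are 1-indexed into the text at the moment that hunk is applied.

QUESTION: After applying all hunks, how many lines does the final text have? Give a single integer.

Answer: 15

Derivation:
Hunk 1: at line 10 remove [lci] add [rpqh,zybqq] -> 13 lines: lumum bknjg pquf ujy kkhsu lyajj keqng eba kjq hbtru rpqh zybqq ruo
Hunk 2: at line 6 remove [eba] add [srxf,etee] -> 14 lines: lumum bknjg pquf ujy kkhsu lyajj keqng srxf etee kjq hbtru rpqh zybqq ruo
Hunk 3: at line 5 remove [lyajj] add [jmf,htnfp] -> 15 lines: lumum bknjg pquf ujy kkhsu jmf htnfp keqng srxf etee kjq hbtru rpqh zybqq ruo
Final line count: 15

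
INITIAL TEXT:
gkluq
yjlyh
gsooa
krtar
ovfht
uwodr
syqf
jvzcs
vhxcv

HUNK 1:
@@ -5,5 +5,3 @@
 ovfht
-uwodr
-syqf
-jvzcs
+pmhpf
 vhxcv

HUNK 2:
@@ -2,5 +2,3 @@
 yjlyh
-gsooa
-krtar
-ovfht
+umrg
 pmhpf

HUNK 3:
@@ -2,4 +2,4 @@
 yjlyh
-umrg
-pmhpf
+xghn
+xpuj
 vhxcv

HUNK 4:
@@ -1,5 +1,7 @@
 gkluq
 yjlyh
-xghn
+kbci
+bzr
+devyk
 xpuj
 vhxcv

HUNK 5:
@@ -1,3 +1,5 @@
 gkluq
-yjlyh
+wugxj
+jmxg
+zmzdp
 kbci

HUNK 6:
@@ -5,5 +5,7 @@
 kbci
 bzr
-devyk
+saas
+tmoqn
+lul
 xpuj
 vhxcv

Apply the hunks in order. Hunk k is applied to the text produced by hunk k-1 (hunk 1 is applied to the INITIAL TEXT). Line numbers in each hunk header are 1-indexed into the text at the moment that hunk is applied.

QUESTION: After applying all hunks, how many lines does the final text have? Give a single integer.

Hunk 1: at line 5 remove [uwodr,syqf,jvzcs] add [pmhpf] -> 7 lines: gkluq yjlyh gsooa krtar ovfht pmhpf vhxcv
Hunk 2: at line 2 remove [gsooa,krtar,ovfht] add [umrg] -> 5 lines: gkluq yjlyh umrg pmhpf vhxcv
Hunk 3: at line 2 remove [umrg,pmhpf] add [xghn,xpuj] -> 5 lines: gkluq yjlyh xghn xpuj vhxcv
Hunk 4: at line 1 remove [xghn] add [kbci,bzr,devyk] -> 7 lines: gkluq yjlyh kbci bzr devyk xpuj vhxcv
Hunk 5: at line 1 remove [yjlyh] add [wugxj,jmxg,zmzdp] -> 9 lines: gkluq wugxj jmxg zmzdp kbci bzr devyk xpuj vhxcv
Hunk 6: at line 5 remove [devyk] add [saas,tmoqn,lul] -> 11 lines: gkluq wugxj jmxg zmzdp kbci bzr saas tmoqn lul xpuj vhxcv
Final line count: 11

Answer: 11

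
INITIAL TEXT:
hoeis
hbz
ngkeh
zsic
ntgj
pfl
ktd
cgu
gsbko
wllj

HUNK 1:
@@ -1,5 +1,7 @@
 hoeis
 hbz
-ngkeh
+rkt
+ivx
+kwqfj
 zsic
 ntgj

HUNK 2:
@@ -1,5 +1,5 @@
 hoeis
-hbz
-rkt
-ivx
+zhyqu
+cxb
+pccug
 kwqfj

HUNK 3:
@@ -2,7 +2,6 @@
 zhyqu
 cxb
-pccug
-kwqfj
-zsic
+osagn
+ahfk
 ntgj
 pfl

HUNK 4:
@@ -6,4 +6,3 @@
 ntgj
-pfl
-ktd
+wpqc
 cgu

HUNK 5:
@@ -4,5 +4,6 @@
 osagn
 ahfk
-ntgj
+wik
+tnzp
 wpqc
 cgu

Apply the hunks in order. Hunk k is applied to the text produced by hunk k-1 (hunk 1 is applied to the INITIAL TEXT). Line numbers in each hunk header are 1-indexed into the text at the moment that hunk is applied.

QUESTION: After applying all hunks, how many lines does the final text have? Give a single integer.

Hunk 1: at line 1 remove [ngkeh] add [rkt,ivx,kwqfj] -> 12 lines: hoeis hbz rkt ivx kwqfj zsic ntgj pfl ktd cgu gsbko wllj
Hunk 2: at line 1 remove [hbz,rkt,ivx] add [zhyqu,cxb,pccug] -> 12 lines: hoeis zhyqu cxb pccug kwqfj zsic ntgj pfl ktd cgu gsbko wllj
Hunk 3: at line 2 remove [pccug,kwqfj,zsic] add [osagn,ahfk] -> 11 lines: hoeis zhyqu cxb osagn ahfk ntgj pfl ktd cgu gsbko wllj
Hunk 4: at line 6 remove [pfl,ktd] add [wpqc] -> 10 lines: hoeis zhyqu cxb osagn ahfk ntgj wpqc cgu gsbko wllj
Hunk 5: at line 4 remove [ntgj] add [wik,tnzp] -> 11 lines: hoeis zhyqu cxb osagn ahfk wik tnzp wpqc cgu gsbko wllj
Final line count: 11

Answer: 11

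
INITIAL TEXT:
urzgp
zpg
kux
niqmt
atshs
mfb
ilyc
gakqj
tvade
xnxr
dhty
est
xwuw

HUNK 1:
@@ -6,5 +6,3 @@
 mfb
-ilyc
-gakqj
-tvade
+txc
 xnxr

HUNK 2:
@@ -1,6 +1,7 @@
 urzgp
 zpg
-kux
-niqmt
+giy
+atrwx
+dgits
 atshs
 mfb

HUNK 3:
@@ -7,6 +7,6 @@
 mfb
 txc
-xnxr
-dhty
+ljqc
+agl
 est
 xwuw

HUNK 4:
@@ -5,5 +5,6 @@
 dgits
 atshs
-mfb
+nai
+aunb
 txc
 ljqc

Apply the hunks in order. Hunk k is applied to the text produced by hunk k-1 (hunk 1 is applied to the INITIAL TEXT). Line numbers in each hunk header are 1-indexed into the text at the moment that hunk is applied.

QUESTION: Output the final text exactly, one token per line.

Answer: urzgp
zpg
giy
atrwx
dgits
atshs
nai
aunb
txc
ljqc
agl
est
xwuw

Derivation:
Hunk 1: at line 6 remove [ilyc,gakqj,tvade] add [txc] -> 11 lines: urzgp zpg kux niqmt atshs mfb txc xnxr dhty est xwuw
Hunk 2: at line 1 remove [kux,niqmt] add [giy,atrwx,dgits] -> 12 lines: urzgp zpg giy atrwx dgits atshs mfb txc xnxr dhty est xwuw
Hunk 3: at line 7 remove [xnxr,dhty] add [ljqc,agl] -> 12 lines: urzgp zpg giy atrwx dgits atshs mfb txc ljqc agl est xwuw
Hunk 4: at line 5 remove [mfb] add [nai,aunb] -> 13 lines: urzgp zpg giy atrwx dgits atshs nai aunb txc ljqc agl est xwuw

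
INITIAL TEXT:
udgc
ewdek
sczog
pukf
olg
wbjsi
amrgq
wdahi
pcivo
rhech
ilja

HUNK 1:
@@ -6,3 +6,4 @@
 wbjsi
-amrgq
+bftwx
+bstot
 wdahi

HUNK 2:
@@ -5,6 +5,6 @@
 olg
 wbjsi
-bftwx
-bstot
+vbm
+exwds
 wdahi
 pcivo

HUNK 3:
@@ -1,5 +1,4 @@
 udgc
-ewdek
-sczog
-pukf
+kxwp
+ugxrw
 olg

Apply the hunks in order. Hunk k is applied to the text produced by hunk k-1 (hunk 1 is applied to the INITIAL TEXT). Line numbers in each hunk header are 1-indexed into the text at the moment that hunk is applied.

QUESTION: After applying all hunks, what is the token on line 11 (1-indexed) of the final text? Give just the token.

Hunk 1: at line 6 remove [amrgq] add [bftwx,bstot] -> 12 lines: udgc ewdek sczog pukf olg wbjsi bftwx bstot wdahi pcivo rhech ilja
Hunk 2: at line 5 remove [bftwx,bstot] add [vbm,exwds] -> 12 lines: udgc ewdek sczog pukf olg wbjsi vbm exwds wdahi pcivo rhech ilja
Hunk 3: at line 1 remove [ewdek,sczog,pukf] add [kxwp,ugxrw] -> 11 lines: udgc kxwp ugxrw olg wbjsi vbm exwds wdahi pcivo rhech ilja
Final line 11: ilja

Answer: ilja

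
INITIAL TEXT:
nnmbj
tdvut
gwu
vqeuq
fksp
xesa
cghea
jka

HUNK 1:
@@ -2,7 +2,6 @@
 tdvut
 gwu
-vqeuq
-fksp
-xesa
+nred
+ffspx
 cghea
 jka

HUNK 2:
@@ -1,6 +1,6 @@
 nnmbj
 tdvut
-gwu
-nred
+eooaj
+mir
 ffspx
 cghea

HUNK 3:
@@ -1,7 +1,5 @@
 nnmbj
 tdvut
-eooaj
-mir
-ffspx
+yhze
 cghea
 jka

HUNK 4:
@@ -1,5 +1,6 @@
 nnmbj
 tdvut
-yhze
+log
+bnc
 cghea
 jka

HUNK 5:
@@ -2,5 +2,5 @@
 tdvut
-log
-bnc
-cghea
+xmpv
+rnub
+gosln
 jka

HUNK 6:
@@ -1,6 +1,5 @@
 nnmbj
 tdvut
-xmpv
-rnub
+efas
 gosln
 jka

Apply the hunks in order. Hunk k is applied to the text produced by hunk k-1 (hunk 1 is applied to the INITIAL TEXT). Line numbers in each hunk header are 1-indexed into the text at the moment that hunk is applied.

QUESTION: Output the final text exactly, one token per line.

Answer: nnmbj
tdvut
efas
gosln
jka

Derivation:
Hunk 1: at line 2 remove [vqeuq,fksp,xesa] add [nred,ffspx] -> 7 lines: nnmbj tdvut gwu nred ffspx cghea jka
Hunk 2: at line 1 remove [gwu,nred] add [eooaj,mir] -> 7 lines: nnmbj tdvut eooaj mir ffspx cghea jka
Hunk 3: at line 1 remove [eooaj,mir,ffspx] add [yhze] -> 5 lines: nnmbj tdvut yhze cghea jka
Hunk 4: at line 1 remove [yhze] add [log,bnc] -> 6 lines: nnmbj tdvut log bnc cghea jka
Hunk 5: at line 2 remove [log,bnc,cghea] add [xmpv,rnub,gosln] -> 6 lines: nnmbj tdvut xmpv rnub gosln jka
Hunk 6: at line 1 remove [xmpv,rnub] add [efas] -> 5 lines: nnmbj tdvut efas gosln jka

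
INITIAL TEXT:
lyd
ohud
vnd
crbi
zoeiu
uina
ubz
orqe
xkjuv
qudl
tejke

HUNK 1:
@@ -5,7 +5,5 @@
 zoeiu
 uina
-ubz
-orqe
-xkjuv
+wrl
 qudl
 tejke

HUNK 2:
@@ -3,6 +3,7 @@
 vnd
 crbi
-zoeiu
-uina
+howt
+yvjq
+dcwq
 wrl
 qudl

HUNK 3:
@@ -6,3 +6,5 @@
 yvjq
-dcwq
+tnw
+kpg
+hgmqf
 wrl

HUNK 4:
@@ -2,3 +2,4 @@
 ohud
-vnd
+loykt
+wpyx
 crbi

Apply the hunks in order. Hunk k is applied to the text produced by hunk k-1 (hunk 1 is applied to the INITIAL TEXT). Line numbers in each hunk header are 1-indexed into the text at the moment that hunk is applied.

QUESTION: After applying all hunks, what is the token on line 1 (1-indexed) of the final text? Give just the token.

Hunk 1: at line 5 remove [ubz,orqe,xkjuv] add [wrl] -> 9 lines: lyd ohud vnd crbi zoeiu uina wrl qudl tejke
Hunk 2: at line 3 remove [zoeiu,uina] add [howt,yvjq,dcwq] -> 10 lines: lyd ohud vnd crbi howt yvjq dcwq wrl qudl tejke
Hunk 3: at line 6 remove [dcwq] add [tnw,kpg,hgmqf] -> 12 lines: lyd ohud vnd crbi howt yvjq tnw kpg hgmqf wrl qudl tejke
Hunk 4: at line 2 remove [vnd] add [loykt,wpyx] -> 13 lines: lyd ohud loykt wpyx crbi howt yvjq tnw kpg hgmqf wrl qudl tejke
Final line 1: lyd

Answer: lyd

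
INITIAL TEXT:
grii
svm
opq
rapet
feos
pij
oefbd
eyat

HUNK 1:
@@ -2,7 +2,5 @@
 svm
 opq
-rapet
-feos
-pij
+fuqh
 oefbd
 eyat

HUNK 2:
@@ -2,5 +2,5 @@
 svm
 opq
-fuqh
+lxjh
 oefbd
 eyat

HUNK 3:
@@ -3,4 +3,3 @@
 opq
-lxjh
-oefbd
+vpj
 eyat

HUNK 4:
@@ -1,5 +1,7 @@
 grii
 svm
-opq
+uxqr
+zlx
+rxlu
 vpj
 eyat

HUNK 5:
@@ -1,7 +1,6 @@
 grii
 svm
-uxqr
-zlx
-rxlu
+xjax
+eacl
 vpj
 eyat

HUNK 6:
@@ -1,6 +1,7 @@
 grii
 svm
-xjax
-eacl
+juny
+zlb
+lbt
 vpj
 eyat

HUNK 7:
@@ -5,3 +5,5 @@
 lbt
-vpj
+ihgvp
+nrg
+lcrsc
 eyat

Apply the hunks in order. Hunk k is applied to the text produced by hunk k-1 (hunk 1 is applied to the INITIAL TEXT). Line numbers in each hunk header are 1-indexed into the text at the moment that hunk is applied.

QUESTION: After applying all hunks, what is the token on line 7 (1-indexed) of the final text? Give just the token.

Hunk 1: at line 2 remove [rapet,feos,pij] add [fuqh] -> 6 lines: grii svm opq fuqh oefbd eyat
Hunk 2: at line 2 remove [fuqh] add [lxjh] -> 6 lines: grii svm opq lxjh oefbd eyat
Hunk 3: at line 3 remove [lxjh,oefbd] add [vpj] -> 5 lines: grii svm opq vpj eyat
Hunk 4: at line 1 remove [opq] add [uxqr,zlx,rxlu] -> 7 lines: grii svm uxqr zlx rxlu vpj eyat
Hunk 5: at line 1 remove [uxqr,zlx,rxlu] add [xjax,eacl] -> 6 lines: grii svm xjax eacl vpj eyat
Hunk 6: at line 1 remove [xjax,eacl] add [juny,zlb,lbt] -> 7 lines: grii svm juny zlb lbt vpj eyat
Hunk 7: at line 5 remove [vpj] add [ihgvp,nrg,lcrsc] -> 9 lines: grii svm juny zlb lbt ihgvp nrg lcrsc eyat
Final line 7: nrg

Answer: nrg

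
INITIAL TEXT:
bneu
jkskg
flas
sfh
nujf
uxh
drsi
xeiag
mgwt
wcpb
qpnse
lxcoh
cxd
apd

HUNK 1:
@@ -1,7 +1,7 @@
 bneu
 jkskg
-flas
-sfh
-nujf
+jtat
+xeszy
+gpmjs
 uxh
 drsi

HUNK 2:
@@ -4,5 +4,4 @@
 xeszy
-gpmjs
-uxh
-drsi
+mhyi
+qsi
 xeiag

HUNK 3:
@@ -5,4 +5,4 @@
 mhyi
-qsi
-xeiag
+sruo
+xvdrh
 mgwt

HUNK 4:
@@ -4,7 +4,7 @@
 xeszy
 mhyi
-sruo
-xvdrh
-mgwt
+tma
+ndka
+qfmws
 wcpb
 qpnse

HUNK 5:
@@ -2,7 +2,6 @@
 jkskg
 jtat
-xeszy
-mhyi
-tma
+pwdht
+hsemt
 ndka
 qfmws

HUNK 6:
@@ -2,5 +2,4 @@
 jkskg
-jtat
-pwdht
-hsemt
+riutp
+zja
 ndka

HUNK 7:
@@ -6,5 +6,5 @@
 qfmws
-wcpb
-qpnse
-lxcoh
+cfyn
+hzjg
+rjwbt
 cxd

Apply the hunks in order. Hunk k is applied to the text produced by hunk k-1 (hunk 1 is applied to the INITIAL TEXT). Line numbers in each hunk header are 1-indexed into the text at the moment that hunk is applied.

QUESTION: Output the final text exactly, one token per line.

Answer: bneu
jkskg
riutp
zja
ndka
qfmws
cfyn
hzjg
rjwbt
cxd
apd

Derivation:
Hunk 1: at line 1 remove [flas,sfh,nujf] add [jtat,xeszy,gpmjs] -> 14 lines: bneu jkskg jtat xeszy gpmjs uxh drsi xeiag mgwt wcpb qpnse lxcoh cxd apd
Hunk 2: at line 4 remove [gpmjs,uxh,drsi] add [mhyi,qsi] -> 13 lines: bneu jkskg jtat xeszy mhyi qsi xeiag mgwt wcpb qpnse lxcoh cxd apd
Hunk 3: at line 5 remove [qsi,xeiag] add [sruo,xvdrh] -> 13 lines: bneu jkskg jtat xeszy mhyi sruo xvdrh mgwt wcpb qpnse lxcoh cxd apd
Hunk 4: at line 4 remove [sruo,xvdrh,mgwt] add [tma,ndka,qfmws] -> 13 lines: bneu jkskg jtat xeszy mhyi tma ndka qfmws wcpb qpnse lxcoh cxd apd
Hunk 5: at line 2 remove [xeszy,mhyi,tma] add [pwdht,hsemt] -> 12 lines: bneu jkskg jtat pwdht hsemt ndka qfmws wcpb qpnse lxcoh cxd apd
Hunk 6: at line 2 remove [jtat,pwdht,hsemt] add [riutp,zja] -> 11 lines: bneu jkskg riutp zja ndka qfmws wcpb qpnse lxcoh cxd apd
Hunk 7: at line 6 remove [wcpb,qpnse,lxcoh] add [cfyn,hzjg,rjwbt] -> 11 lines: bneu jkskg riutp zja ndka qfmws cfyn hzjg rjwbt cxd apd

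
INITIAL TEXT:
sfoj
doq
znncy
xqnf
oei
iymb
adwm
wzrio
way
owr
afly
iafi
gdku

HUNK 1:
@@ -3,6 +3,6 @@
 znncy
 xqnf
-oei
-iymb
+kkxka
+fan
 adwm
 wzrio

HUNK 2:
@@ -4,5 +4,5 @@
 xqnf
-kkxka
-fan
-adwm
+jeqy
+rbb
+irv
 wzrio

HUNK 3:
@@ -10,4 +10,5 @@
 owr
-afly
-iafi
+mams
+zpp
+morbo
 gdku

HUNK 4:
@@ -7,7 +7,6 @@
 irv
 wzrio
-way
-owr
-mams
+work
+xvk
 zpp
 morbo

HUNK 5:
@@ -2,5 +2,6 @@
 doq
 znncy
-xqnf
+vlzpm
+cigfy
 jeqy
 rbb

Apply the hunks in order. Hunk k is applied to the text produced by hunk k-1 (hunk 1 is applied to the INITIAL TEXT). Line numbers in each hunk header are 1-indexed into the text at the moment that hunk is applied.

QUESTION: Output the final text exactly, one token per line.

Answer: sfoj
doq
znncy
vlzpm
cigfy
jeqy
rbb
irv
wzrio
work
xvk
zpp
morbo
gdku

Derivation:
Hunk 1: at line 3 remove [oei,iymb] add [kkxka,fan] -> 13 lines: sfoj doq znncy xqnf kkxka fan adwm wzrio way owr afly iafi gdku
Hunk 2: at line 4 remove [kkxka,fan,adwm] add [jeqy,rbb,irv] -> 13 lines: sfoj doq znncy xqnf jeqy rbb irv wzrio way owr afly iafi gdku
Hunk 3: at line 10 remove [afly,iafi] add [mams,zpp,morbo] -> 14 lines: sfoj doq znncy xqnf jeqy rbb irv wzrio way owr mams zpp morbo gdku
Hunk 4: at line 7 remove [way,owr,mams] add [work,xvk] -> 13 lines: sfoj doq znncy xqnf jeqy rbb irv wzrio work xvk zpp morbo gdku
Hunk 5: at line 2 remove [xqnf] add [vlzpm,cigfy] -> 14 lines: sfoj doq znncy vlzpm cigfy jeqy rbb irv wzrio work xvk zpp morbo gdku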